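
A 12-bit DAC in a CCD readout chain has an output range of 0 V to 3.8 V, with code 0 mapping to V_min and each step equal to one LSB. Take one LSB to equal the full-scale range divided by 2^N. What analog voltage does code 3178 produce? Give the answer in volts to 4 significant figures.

2.948 V

Span = 3.8 V. LSB = 3.8 V / 2^12.
Output = V_min + (3178/4096) × range = 0 + 0.775879 × 3.8 V
      = 0 V + 2.94834 V = 2.94834 V.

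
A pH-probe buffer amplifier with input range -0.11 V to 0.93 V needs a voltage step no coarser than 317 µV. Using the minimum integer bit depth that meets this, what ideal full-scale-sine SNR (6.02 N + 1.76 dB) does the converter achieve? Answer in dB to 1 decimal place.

74.0 dB

The full-scale span is 0.93 − (-0.11) = 1.04 V.
1.04 V / 317 µV = 3281. Since 2^11 = 2048 and 2^12 = 4096, N = 12.
Ideal SNR at N = 12: 6.02·12 + 1.76 = 74.0 dB.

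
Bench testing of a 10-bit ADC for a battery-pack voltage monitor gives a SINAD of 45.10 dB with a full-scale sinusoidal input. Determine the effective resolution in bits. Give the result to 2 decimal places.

7.20 bits

ENOB = (45.10 − 1.76)/6.02 = 7.1993 bits.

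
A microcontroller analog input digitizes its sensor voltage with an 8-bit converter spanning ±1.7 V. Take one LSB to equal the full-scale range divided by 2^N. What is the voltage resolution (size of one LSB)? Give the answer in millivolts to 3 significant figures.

Range = 1.7 − (-1.7) = 3.4 V.
2^8 = 256 levels.
One LSB is 3.4 V / 256 = 13.3 mV.

13.3 mV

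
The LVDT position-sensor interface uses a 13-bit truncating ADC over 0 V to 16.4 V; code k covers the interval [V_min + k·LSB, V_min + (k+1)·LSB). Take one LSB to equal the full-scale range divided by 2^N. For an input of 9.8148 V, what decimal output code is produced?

Full-scale range = 16.4 V. LSB = 16.4 V / 2^13 ≈ 2.002 mV.
V_in − V_min = 9.8148 − (0) = 9.8148 V.
Divide by LSB: 9.8148 × 8192/16.4 = 4902.6123.
Truncating gives code 4902.

4902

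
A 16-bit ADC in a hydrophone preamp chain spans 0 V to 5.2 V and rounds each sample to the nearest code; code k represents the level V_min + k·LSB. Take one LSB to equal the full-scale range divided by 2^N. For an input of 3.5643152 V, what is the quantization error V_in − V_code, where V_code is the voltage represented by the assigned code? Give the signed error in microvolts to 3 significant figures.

+26.9 µV

Full-scale range = 5.2 V. LSB = 5.2 V / 2^16 ≈ 79.35 µV.
Position in LSBs: (3.5643152 − (0)) × 65536/5.2 = 44921.3386; rounding gives k = 44921.
V_code = 0 + (44921/65536) × 5.2 = 3.5642883301 V.
V_in − V_code = 3.5643152 − (3.5642883301) = +26.9 µV.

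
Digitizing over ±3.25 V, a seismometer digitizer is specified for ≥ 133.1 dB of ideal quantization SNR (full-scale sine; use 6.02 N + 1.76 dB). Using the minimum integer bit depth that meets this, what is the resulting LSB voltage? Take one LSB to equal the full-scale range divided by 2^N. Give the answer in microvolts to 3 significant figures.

The full-scale span is 3.25 − (-3.25) = 6.5 V.
Solving 6.02 N ≥ 133.1 − 1.76: N ≥ 21.817. Round up → N = 22.
LSB = 6.5 V ÷ 2^22 = 6.5/4194304 V = 1.55 µV.

1.55 µV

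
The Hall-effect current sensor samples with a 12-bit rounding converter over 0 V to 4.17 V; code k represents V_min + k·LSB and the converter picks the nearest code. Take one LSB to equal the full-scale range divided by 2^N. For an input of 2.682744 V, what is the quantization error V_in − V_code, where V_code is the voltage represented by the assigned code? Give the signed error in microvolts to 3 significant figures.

+139 µV

Full-scale range = 4.17 V. LSB = 4.17 V / 2^12 ≈ 1.018 mV.
Position in LSBs: (2.682744 − (0)) × 4096/4.17 = 2635.1366; rounding gives k = 2635.
V_code = 0 + (2635/4096) × 4.17 = 2.682604980 V.
e = 2.682744 − (2.682604980) = +139 µV.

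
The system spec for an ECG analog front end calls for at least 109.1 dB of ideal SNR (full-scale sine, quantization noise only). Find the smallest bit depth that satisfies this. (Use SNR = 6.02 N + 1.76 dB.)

18 bits

Required N = ⌈(109.1 − 1.76)/6.02⌉ = ⌈17.831⌉ = 18.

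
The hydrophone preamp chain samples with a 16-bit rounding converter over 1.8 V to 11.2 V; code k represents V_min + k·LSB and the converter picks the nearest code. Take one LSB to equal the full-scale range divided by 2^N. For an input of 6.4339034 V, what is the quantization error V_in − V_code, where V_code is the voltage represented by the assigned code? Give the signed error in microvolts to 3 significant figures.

Range = 11.2 − (1.8) = 9.4 V. LSB = 9.4 V / 2^16 ≈ 143.4 µV.
Position in LSBs: (6.4339034 − (1.8)) × 65536/9.4 = 32307.1801; rounding gives k = 32307.
V_code = V_min + k × range/2^16 = 1.8 + 32307 × 9.4/65536 = 6.4338775635 V.
Error = V_in − V_code = 6.4339034 − (6.4338775635) = +25.8 µV.

+25.8 µV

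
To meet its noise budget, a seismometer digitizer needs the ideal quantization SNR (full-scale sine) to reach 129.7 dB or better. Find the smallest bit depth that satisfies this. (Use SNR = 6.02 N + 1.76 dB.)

22 bits

N ≥ (129.7 − 1.76)/6.02 = 21.252 → N_min = 22.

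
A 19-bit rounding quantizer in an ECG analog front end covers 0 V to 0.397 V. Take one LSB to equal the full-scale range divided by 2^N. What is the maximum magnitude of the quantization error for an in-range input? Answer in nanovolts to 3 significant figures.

Range is 0.397 V.
LSB = 0.397 V / 2^19 = 0.75722 µV.
Worst-case error for round-to-nearest is half an LSB: 379 nV.

379 nV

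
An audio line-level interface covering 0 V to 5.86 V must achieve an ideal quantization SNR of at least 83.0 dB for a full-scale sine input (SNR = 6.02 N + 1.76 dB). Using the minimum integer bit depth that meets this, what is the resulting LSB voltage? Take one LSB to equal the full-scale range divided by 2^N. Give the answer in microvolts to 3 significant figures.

Range is 5.86 V.
Required N = ⌈(83.0 − 1.76)/6.02⌉ = ⌈13.495⌉ = 14.
LSB = 5.86 V / 2^14 = 358 µV.

358 µV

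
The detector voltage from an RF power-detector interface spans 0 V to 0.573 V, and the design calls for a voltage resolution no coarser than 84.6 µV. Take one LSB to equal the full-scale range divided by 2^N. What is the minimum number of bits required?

Range is 0.573 V.
Need 2^N ≥ 0.573 V / 84.6 µV = 6773 → N_min = 13.

13 bits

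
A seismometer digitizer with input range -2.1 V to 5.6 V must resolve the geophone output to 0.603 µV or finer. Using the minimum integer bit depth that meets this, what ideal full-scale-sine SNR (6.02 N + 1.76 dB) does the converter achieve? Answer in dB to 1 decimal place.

Range = 5.6 − (-2.1) = 7.7 V.
Need 2^N ≥ 7.7 V / 0.603 µV = 1.277e7 → N_min = 24.
Ideal SNR at N = 24: 6.02·24 + 1.76 = 146.2 dB.

146.2 dB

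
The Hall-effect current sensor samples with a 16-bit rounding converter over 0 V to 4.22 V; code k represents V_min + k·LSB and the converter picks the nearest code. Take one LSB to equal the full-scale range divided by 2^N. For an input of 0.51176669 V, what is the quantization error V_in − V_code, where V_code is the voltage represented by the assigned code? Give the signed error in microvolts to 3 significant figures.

−21.6 µV

Full-scale range = 4.22 V. LSB = 4.22 V / 2^16 ≈ 64.39 µV.
Position in LSBs: (0.51176669 − (0)) × 65536/4.22 = 7947.6639; rounding gives k = 7948.
Reconstructed level: 0 + 7948 × 4.22/65536 V = 0.51178833008 V.
e = 0.51176669 − (0.51178833008) = −21.6 µV.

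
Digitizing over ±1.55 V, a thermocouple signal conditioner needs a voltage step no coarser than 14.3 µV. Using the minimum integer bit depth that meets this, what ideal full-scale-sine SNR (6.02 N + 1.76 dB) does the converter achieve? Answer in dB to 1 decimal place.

The full-scale span is 1.55 − (-1.55) = 3.1 V.
3.1 V / 14.3 µV = 216800. Since 2^17 = 131072 and 2^18 = 262144, N = 18.
SNR = 6.02 × 18 + 1.76 = 110.12 dB.

110.1 dB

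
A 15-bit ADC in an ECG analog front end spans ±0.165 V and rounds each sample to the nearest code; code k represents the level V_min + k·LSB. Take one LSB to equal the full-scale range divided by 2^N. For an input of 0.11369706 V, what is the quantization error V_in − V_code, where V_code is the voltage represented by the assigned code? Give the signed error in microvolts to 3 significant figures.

Full-scale range = 0.165 V − (-0.165 V) = 0.33 V. LSB = 0.33 V / 2^15 ≈ 10.07 µV.
(V_in − V_min)/LSB = (0.11369706 − (-0.165)) × 32768/0.33 = 27673.7735 → nearest code k = 27674.
Reconstructed level: -0.165 + 27674 × 0.33/32768 V = 0.11369934082 V.
V_in − V_code = 0.11369706 − (0.11369934082) = −2.28 µV.

−2.28 µV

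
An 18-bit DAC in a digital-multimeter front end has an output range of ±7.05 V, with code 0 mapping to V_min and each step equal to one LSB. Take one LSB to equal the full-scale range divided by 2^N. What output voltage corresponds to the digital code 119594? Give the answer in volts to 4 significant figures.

-0.6174 V

Range = 7.05 − (-7.05) = 14.1 V. LSB = 14.1 V / 2^18.
V_out = V_min + code × LSB = -7.05 V + 119594 × 14.1 V / 262144
      = -7.05 V + 6.43263 V = -0.617370 V.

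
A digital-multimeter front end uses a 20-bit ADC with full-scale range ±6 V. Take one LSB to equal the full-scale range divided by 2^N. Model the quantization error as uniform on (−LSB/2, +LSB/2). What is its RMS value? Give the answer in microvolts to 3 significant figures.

3.30 µV

Full-scale range = 6 V − (-6 V) = 12 V.
Step size = 12/1048576 V = 11.444 µV.
RMS of a uniform error over width LSB is LSB/√12 = 3.30 µV.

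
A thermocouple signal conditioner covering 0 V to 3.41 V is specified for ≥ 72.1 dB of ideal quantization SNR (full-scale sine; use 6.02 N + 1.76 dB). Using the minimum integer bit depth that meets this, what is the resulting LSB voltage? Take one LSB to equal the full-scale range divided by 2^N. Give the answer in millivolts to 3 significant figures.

0.833 mV

Range is 3.41 V.
Solving 6.02 N ≥ 72.1 − 1.76: N ≥ 11.684. Round up → N = 12.
LSB = 3.41 V / 2^12 = 0.833 mV.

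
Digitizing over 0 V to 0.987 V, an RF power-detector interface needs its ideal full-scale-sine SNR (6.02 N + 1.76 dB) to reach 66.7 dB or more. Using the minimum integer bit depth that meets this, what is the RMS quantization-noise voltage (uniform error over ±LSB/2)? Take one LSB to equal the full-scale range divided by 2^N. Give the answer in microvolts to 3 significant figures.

Range is 0.987 V.
6.02 N + 1.76 ≥ 66.7 gives N ≥ 10.787, so the minimum integer is 11.
LSB = 0.987 V / 2^11 = 481.93 µV.
RMS noise = LSB/√12 = 139 µV.

139 µV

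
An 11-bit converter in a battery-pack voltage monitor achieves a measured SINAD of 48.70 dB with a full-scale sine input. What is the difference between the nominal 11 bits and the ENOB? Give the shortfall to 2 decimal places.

N_eff = (48.70 − 1.76)/6.02 = 7.7973 bits.
Lost resolution: 11 − 7.7973 = 3.2027 bits.

3.20 bits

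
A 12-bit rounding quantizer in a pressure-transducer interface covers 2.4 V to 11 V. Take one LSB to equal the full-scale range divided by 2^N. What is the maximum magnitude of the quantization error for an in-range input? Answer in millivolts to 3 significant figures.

Range = 11 − (2.4) = 8.6 V.
LSB = 8.6 V ÷ 2^12 = 8.6/4096 V = 2.0996 mV.
A rounding quantizer has |error| ≤ LSB/2 = 1.05 mV.

1.05 mV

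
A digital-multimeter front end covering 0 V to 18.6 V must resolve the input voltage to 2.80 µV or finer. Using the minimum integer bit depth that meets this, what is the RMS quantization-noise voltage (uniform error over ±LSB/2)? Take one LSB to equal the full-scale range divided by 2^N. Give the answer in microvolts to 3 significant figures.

Full-scale range = 18.6 V.
Required number of levels: 18.6/2.80 µV = 6.6429e6; smallest N with 2^N ≥ that is 23.
LSB = 18.6 V / 2^23 = 2.2173 µV.
RMS noise = LSB/√12 = 0.640 µV.

0.640 µV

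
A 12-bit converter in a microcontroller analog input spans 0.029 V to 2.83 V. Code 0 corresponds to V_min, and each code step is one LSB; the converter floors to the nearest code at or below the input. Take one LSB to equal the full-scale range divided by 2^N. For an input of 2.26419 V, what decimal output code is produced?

3268

The full-scale span is 2.83 − (0.029) = 2.801 V. LSB = 2.801 V / 2^12 ≈ 0.6838 mV.
code = ⌊(V_in − V_min)/LSB⌋ = ⌊(V_in − V_min) × 2^12 / range⌋
     = ⌊(2.26419 − (0.029)) × 4096 / 2.801⌋ = ⌊2.23519 × 4096/2.801⌋
     = ⌊3268.596⌋ = 3268.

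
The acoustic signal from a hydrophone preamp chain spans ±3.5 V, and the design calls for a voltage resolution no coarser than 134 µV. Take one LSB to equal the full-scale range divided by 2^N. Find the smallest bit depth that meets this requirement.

16 bits

Full-scale range = 3.5 V − (-3.5 V) = 7 V.
Need 2^N ≥ 7 V / 134 µV = 52240 → N_min = 16.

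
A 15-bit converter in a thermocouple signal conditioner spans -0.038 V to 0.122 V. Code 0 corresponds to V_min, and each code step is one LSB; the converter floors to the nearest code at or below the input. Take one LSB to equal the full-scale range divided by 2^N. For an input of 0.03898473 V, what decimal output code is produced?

15766

Range = 0.122 − (-0.038) = 0.16 V. LSB = 0.16 V / 2^15 ≈ 4.883 µV.
code = ⌊(V_in − V_min)/LSB⌋ = ⌊(V_in − V_min) × 2^15 / range⌋
     = ⌊(0.03898473 − (-0.038)) × 32768 / 0.16⌋ = ⌊0.07698473 × 32768/0.16⌋
     = ⌊15766.473⌋ = 15766.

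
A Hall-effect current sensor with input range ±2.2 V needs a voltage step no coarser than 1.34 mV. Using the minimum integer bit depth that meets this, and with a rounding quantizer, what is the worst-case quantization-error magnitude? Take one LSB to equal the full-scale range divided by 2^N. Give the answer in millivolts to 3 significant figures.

Range = 2.2 − (-2.2) = 4.4 V.
Required number of levels: 4.4/1.34 mV = 3283.6; smallest N with 2^N ≥ that is 12.
One LSB is 4.4 V / 4096 = 1.0742 mV.
|e|_max = LSB/2 = 0.537 mV.

0.537 mV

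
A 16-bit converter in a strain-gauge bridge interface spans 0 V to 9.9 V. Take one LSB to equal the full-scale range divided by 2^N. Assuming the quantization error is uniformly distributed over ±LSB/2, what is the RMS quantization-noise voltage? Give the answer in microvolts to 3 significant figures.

V_FS = 9.9 V.
LSB = 9.9 V ÷ 2^16 = 9.9/65536 V = 151.06 µV.
For a uniform distribution on [−LSB/2, +LSB/2], V_rms = LSB/√12 = 151.06 µV/3.4641 = 43.6 µV.

43.6 µV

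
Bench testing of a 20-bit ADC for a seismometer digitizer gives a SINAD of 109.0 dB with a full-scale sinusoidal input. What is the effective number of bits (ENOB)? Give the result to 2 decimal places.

17.81 bits

Inverting SNR = 6.02 N + 1.76: N_eff = (109.0 − 1.76)/6.02 = 17.8140.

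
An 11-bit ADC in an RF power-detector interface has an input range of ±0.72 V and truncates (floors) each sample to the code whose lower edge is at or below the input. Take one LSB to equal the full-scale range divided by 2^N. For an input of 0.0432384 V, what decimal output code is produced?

Full-scale range = 0.72 V − (-0.72 V) = 1.44 V. LSB = 1.44 V / 2^11 ≈ 0.7031 mV.
code = ⌊(V_in − V_min)/LSB⌋ = ⌊(V_in − V_min) × 2^11 / range⌋
     = ⌊(0.0432384 − (-0.72)) × 2048 / 1.44⌋ = ⌊0.7632384 × 2048/1.44⌋
     = ⌊1085.495⌋ = 1085.

1085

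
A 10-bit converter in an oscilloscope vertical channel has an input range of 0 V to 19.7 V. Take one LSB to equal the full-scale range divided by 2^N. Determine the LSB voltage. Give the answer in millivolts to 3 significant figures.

Range is 19.7 V.
2^10 = 1024 levels.
LSB = 19.7 V / 2^10 = 19.2 mV.

19.2 mV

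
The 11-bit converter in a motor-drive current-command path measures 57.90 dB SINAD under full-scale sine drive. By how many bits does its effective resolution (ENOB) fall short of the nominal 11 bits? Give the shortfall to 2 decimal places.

1.67 bits

Effective bits = (57.90 − 1.76)/6.02 = 9.3256.
11 − 9.3256 = 1.67 bits below nominal.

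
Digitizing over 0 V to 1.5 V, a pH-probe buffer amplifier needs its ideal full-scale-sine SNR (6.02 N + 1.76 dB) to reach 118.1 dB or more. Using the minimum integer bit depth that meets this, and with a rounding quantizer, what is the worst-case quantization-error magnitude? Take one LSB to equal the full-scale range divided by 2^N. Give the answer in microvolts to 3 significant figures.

Full-scale range = 1.5 V.
Required N = ⌈(118.1 − 1.76)/6.02⌉ = ⌈19.326⌉ = 20.
One LSB is 1.5 V / 1048576 = 1.4305 µV.
Max error for round-to-nearest is LSB/2 = 0.715 µV.

0.715 µV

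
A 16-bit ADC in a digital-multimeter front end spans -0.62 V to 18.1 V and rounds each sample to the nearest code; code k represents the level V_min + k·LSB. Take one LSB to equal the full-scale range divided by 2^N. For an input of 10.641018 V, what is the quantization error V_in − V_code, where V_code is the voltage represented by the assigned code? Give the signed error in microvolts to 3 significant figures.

+53.6 µV

Range = 18.1 − (-0.62) = 18.72 V. LSB = 18.72 V / 2^16 ≈ 285.6 µV.
Position in LSBs: (10.641018 − (-0.62)) × 65536/18.72 = 39423.1878; rounding gives k = 39423.
Reconstructed level: -0.62 + 39423 × 18.72/65536 V = 10.640964355 V.
V_in − V_code = 10.641018 − (10.640964355) = +53.6 µV.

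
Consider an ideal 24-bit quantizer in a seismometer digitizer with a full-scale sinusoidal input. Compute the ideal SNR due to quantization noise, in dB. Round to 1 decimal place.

146.2 dB

SNR = 6.02·24 + 1.76 = 146.24 dB.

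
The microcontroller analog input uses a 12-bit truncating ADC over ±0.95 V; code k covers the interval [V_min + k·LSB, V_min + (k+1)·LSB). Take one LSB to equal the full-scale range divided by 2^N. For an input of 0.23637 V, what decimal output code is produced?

Span: 0.95 V − (-0.95 V) = 1.9 V. LSB = 1.9 V / 2^12 ≈ 463.9 µV.
code = ⌊(V_in − V_min)/LSB⌋ = ⌊(V_in − V_min) × 2^12 / range⌋
     = ⌊(0.23637 − (-0.95)) × 4096 / 1.9⌋ = ⌊1.18637 × 4096/1.9⌋
     = ⌊2557.564⌋ = 2557.

2557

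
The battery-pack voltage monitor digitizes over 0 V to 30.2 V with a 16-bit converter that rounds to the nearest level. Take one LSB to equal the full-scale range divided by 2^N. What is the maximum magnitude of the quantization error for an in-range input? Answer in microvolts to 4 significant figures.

Range is 30.2 V.
LSB = 30.2 V ÷ 2^16 = 30.2/65536 V = 460.815 µV.
Worst-case error for round-to-nearest is half an LSB: 230.4 µV.

230.4 µV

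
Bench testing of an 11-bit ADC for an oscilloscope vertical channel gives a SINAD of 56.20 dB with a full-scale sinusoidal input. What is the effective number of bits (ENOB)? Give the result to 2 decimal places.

9.04 bits

ENOB = (56.20 − 1.76)/6.02 = 9.0432 bits.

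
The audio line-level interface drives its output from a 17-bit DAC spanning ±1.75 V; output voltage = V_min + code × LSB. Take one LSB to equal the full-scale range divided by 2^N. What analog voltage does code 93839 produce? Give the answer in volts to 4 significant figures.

Span: 1.75 V − (-1.75 V) = 3.5 V. LSB = 3.5 V / 2^17.
V_out = -1.75 + 93839 × (3.5/131072) V
      = -1.75 + 2.50577 = 0.755772 V.

0.7558 V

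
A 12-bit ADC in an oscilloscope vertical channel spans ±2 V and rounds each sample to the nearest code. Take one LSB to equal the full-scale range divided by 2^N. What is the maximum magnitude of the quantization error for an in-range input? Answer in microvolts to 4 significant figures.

Span: 2 V − (-2 V) = 4 V.
One LSB is 4 V / 4096 = 0.976563 mV.
Worst-case error for round-to-nearest is half an LSB: 488.3 µV.

488.3 µV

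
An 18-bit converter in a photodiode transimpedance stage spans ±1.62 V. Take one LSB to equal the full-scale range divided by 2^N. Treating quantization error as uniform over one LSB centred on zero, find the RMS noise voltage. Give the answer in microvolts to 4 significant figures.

Span: 1.62 V − (-1.62 V) = 3.24 V.
LSB = 3.24 V / 2^18 = 12.3596 µV.
V_rms = LSB/√12 = 12.3596 µV / √12 = 3.568 µV.

3.568 µV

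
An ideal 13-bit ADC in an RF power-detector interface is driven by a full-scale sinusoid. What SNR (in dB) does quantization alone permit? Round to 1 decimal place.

Ideal quantization SNR: 6.02 × 13 + 1.76 dB = 80.0 dB.

80.0 dB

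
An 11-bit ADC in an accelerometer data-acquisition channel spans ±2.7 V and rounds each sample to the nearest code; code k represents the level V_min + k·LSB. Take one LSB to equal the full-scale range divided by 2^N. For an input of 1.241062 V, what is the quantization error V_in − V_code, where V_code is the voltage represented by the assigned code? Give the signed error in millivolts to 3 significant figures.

Span: 2.7 V − (-2.7 V) = 5.4 V. LSB = 5.4 V / 2^11 ≈ 2.637 mV.
(V_in − V_min)/LSB = (1.241062 − (-2.7)) × 2048/5.4 = 1494.6843 → nearest code k = 1495.
V_code = -2.7 + (1495/2048) × 5.4 = 1.241894531 V.
V_in − V_code = 1.241062 − (1.241894531) = −0.833 mV.

−0.833 mV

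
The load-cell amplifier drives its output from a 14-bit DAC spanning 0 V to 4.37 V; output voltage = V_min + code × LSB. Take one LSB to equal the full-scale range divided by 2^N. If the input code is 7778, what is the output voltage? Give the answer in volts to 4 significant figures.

2.075 V

V_FS = 4.37 V. LSB = 4.37 V / 2^14.
V_out = 0 + 7778 × (4.37/16384) V
      = 0 + 2.07458 = 2.07458 V.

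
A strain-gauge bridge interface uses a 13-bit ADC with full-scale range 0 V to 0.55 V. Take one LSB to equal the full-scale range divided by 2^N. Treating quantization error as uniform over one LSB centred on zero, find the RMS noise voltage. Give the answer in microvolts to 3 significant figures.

Span = 0.55 V.
One LSB is 0.55 V / 8192 = 67.139 µV.
σ_q = LSB/√12 = 67.139 µV/3.4641 = 19.4 µV.

19.4 µV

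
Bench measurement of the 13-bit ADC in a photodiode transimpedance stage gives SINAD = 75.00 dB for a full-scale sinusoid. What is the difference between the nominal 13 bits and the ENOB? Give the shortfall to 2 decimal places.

N_eff = (75.00 − 1.76)/6.02 = 12.1661 bits.
Lost resolution: 13 − 12.1661 = 0.8339 bits.

0.83 bits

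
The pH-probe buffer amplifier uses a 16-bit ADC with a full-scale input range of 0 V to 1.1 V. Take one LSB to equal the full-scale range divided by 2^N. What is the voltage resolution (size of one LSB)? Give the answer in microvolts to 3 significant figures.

Span = 1.1 V.
2^16 = 65536 levels.
LSB = 1.1 V / 2^16 = 16.8 µV.

16.8 µV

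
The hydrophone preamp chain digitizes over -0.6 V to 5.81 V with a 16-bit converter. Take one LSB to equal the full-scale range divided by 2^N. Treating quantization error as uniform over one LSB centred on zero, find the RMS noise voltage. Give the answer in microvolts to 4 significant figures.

Range = 5.81 − (-0.6) = 6.41 V.
Step size = 6.41/65536 V = 97.8088 µV.
V_rms = LSB/√12 = 97.8088 µV / √12 = 28.23 µV.

28.23 µV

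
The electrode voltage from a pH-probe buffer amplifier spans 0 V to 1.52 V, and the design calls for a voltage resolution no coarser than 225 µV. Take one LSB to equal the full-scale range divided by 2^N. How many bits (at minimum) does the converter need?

13 bits

V_FS = 1.52 V.
Need 2^N ≥ 1.52 V / 225 µV = 6756 → N_min = 13.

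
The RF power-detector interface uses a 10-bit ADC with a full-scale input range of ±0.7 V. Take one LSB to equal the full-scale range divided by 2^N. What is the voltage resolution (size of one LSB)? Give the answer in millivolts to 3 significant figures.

1.37 mV

The full-scale span is 0.7 − (-0.7) = 1.4 V.
There are 2^10 = 1024 steps.
LSB = 1.4 V ÷ 2^10 = 1.4/1024 V = 1.37 mV.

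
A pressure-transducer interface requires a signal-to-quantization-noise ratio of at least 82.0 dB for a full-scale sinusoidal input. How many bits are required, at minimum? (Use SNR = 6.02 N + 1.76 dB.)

Solving 6.02 N ≥ 82.0 − 1.76: N ≥ 13.329. Round up → N = 14.

14 bits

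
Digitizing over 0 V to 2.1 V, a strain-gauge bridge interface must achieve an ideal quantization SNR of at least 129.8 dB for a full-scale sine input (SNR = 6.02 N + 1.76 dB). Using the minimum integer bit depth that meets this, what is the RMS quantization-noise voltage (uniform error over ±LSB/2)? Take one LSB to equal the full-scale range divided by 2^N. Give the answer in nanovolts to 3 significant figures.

Range is 2.1 V.
6.02 N + 1.76 ≥ 129.8 gives N ≥ 21.269, so the minimum integer is 22.
LSB = 2.1 V / 2^22 = 0.50068 µV.
V_rms = LSB/√12 = 145 nV.

145 nV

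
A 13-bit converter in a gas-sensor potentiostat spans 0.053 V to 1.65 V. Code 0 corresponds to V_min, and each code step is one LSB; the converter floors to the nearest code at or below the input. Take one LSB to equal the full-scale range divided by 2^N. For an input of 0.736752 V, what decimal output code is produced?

Full-scale range = 1.65 V − (0.053 V) = 1.597 V. LSB = 1.597 V / 2^13 ≈ 194.9 µV.
V_in − V_min = 0.736752 − (0.053) = 0.683752 V.
Divide by LSB: 0.683752 × 8192/1.597 = 3507.3866.
Truncating gives code 3507.

3507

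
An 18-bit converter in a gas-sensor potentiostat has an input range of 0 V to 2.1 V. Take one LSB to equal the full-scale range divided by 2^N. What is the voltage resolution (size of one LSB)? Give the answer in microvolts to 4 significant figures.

V_FS = 2.1 V.
Number of codes = 2^18 = 262144.
LSB = 2.1 V ÷ 2^18 = 2.1/262144 V = 8.011 µV.

8.011 µV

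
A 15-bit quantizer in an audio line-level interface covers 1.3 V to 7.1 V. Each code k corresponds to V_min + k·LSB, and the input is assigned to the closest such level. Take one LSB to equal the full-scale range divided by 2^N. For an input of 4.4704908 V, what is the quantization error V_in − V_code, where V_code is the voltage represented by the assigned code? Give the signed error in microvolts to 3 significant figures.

+31.8 µV

Span: 7.1 V − (1.3 V) = 5.8 V. LSB = 5.8 V / 2^15 ≈ 177.0 µV.
(4.4704908 − (1.3)) / LSB = 3.1704908 × 32768/5.8 = 17912.1797. Nearest integer: k = 17912.
V_code = V_min + k × range/2^15 = 1.3 + 17912 × 5.8/32768 = 4.4704589844 V.
e = 4.4704908 − (4.4704589844) = +31.8 µV.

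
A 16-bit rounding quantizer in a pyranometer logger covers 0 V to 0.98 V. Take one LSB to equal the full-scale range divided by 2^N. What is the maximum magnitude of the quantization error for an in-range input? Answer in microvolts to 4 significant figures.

Span = 0.98 V.
One LSB is 0.98 V / 65536 = 14.9536 µV.
Worst-case error for round-to-nearest is half an LSB: 7.477 µV.

7.477 µV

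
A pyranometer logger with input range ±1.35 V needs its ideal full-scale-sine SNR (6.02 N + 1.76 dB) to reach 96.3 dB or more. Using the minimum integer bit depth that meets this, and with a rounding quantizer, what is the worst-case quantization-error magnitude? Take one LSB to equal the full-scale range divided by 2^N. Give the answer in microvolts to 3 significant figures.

20.6 µV

Span: 1.35 V − (-1.35 V) = 2.7 V.
6.02 N + 1.76 ≥ 96.3 gives N ≥ 15.704, so the minimum integer is 16.
LSB = 2.7 V ÷ 2^16 = 2.7/65536 V = 41.199 µV.
Half an LSB is 20.6 µV.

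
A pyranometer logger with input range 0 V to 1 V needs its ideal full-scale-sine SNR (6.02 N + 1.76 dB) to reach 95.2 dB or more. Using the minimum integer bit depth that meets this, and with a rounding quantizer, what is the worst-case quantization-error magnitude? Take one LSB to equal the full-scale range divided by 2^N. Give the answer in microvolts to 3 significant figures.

7.63 µV

V_FS = 1 V.
Required N = ⌈(95.2 − 1.76)/6.02⌉ = ⌈15.522⌉ = 16.
Step size = 1/65536 V = 15.259 µV.
|e|_max = LSB/2 = 7.63 µV.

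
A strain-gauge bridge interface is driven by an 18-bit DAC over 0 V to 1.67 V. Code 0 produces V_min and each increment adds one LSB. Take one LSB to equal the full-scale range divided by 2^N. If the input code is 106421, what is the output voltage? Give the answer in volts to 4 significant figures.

Span = 1.67 V. LSB = 1.67 V / 2^18.
Output = V_min + (106421/262144) × range = 0 + 0.405964 × 1.67 V
      = 0 + 0.677960 = 0.677960 V.

0.6780 V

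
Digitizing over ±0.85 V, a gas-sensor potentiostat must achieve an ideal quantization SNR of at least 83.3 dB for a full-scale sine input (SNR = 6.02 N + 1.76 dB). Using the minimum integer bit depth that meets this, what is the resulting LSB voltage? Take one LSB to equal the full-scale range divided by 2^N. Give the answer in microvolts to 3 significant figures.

104 µV

Range = 0.85 − (-0.85) = 1.7 V.
Required N = ⌈(83.3 − 1.76)/6.02⌉ = ⌈13.545⌉ = 14.
LSB = 1.7 V ÷ 2^14 = 1.7/16384 V = 104 µV.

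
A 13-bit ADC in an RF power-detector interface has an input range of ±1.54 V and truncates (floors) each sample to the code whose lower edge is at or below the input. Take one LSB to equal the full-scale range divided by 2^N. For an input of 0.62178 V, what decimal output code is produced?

5749

The full-scale span is 1.54 − (-1.54) = 3.08 V. LSB = 3.08 V / 2^13 ≈ 376.0 µV.
(V_in − V_min) × 2^13/range = (0.62178 − (-1.54)) × 8192/3.08 = 5749.773.
Floor → code = 5749.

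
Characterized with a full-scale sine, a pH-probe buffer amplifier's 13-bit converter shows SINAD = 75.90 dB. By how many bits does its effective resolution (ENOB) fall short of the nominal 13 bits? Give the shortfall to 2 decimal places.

0.68 bits

N_eff = (75.90 − 1.76)/6.02 = 12.3156 bits.
13 − 12.3156 = 0.68 bits below nominal.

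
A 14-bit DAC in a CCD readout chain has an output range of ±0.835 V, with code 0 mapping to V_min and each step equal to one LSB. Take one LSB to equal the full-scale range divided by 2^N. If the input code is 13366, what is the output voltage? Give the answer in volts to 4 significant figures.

Span: 0.835 V − (-0.835 V) = 1.67 V. LSB = 1.67 V / 2^14.
V_out = V_min + code × LSB = -0.835 V + 13366 × 1.67 V / 16384
      = -0.835 + 1.36238 = 0.527379 V.

0.5274 V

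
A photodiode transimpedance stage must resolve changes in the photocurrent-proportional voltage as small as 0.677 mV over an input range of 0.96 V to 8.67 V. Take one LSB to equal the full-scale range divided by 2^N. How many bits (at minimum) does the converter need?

Span: 8.67 V − (0.96 V) = 7.71 V.
Need 2^N ≥ 7.71 V / 0.677 mV = 11390 → N_min = 14.

14 bits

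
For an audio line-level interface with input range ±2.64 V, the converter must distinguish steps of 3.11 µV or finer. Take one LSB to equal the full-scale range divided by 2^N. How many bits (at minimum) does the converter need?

21 bits

The full-scale span is 2.64 − (-2.64) = 5.28 V.
Required number of levels: 5.28/3.11 µV = 1.6977e6; smallest N with 2^N ≥ that is 21.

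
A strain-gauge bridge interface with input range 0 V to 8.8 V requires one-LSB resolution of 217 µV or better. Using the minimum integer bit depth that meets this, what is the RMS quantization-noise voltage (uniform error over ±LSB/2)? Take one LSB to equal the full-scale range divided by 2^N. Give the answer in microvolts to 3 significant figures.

38.8 µV

Range is 8.8 V.
Need 2^N ≥ 8.8 V / 217 µV = 40550 → N_min = 16.
Step size = 8.8/65536 V = 134.28 µV.
V_rms = LSB/√12 = 38.8 µV.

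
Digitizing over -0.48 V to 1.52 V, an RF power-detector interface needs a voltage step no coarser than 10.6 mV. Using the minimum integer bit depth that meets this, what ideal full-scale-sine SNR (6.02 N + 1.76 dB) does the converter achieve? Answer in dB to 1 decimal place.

49.9 dB

Range = 1.52 − (-0.48) = 2 V.
Levels needed ≥ 2/10.6 mV = 188.7. 2^8 = 256 suffices, so N_min = 8.
SNR = 6.02 × 8 + 1.76 = 49.92 dB.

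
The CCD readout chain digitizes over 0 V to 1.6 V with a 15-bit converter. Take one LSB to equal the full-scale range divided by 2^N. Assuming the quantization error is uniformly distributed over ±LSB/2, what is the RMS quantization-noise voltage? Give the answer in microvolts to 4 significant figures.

14.10 µV

V_FS = 1.6 V.
LSB = 1.6 V ÷ 2^15 = 1.6/32768 V = 48.8281 µV.
For a uniform distribution on [−LSB/2, +LSB/2], V_rms = LSB/√12 = 48.8281 µV/3.4641 = 14.10 µV.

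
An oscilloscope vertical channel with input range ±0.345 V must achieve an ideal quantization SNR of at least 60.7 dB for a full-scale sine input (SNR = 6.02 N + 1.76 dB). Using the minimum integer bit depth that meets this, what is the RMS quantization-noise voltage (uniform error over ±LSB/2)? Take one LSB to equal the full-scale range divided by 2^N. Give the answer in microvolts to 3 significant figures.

195 µV

Range = 0.345 − (-0.345) = 0.69 V.
Required N = ⌈(60.7 − 1.76)/6.02⌉ = ⌈9.791⌉ = 10.
Step size = 0.69/1024 V = 0.67383 mV.
V_rms = LSB/√12 = 195 µV.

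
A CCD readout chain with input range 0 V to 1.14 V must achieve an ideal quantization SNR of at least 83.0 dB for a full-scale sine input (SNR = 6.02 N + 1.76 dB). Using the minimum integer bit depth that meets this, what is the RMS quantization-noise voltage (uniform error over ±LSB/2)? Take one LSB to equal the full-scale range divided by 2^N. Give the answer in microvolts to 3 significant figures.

20.1 µV

Span = 1.14 V.
N ≥ (83.0 − 1.76)/6.02 = 13.495 → N_min = 14.
One LSB is 1.14 V / 16384 = 69.580 µV.
σ_q = LSB/√12 = 69.580 µV/3.4641 = 20.1 µV.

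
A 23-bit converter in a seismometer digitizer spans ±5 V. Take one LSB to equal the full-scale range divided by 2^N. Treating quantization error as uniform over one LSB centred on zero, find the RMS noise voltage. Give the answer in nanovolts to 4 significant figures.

344.1 nV

Full-scale range = 5 V − (-5 V) = 10 V.
LSB = 10 V / 2^23 = 1.19209 µV.
For a uniform distribution on [−LSB/2, +LSB/2], V_rms = LSB/√12 = 1.19209 µV/3.4641 = 344.1 nV.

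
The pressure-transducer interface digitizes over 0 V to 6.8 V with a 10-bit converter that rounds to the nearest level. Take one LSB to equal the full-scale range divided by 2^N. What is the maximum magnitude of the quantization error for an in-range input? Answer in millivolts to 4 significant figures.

Full-scale range = 6.8 V.
LSB = 6.8 V ÷ 2^10 = 6.8/1024 V = 6.64063 mV.
A rounding quantizer has |error| ≤ LSB/2 = 3.320 mV.

3.320 mV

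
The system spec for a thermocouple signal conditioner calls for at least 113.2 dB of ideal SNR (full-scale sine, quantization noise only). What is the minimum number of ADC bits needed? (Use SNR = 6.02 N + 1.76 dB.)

19 bits

Solving 6.02 N ≥ 113.2 − 1.76: N ≥ 18.512. Round up → N = 19.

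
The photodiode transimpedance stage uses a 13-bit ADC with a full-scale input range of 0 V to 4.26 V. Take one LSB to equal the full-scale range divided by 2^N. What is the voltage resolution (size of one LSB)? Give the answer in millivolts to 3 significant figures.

Full-scale range = 4.26 V.
Number of codes = 2^13 = 8192.
One LSB is 4.26 V / 8192 = 0.520 mV.

0.520 mV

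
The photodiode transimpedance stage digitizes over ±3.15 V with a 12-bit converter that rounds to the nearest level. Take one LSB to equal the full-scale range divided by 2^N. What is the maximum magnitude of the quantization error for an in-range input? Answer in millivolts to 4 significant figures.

0.7690 mV

Full-scale range = 3.15 V − (-3.15 V) = 6.3 V.
One LSB is 6.3 V / 4096 = 1.53809 mV.
Worst-case error for round-to-nearest is half an LSB: 0.7690 mV.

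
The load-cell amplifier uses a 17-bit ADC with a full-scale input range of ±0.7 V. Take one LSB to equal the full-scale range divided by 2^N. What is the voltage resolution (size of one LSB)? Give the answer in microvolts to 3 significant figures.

The full-scale span is 0.7 − (-0.7) = 1.4 V.
There are 2^17 = 131072 steps.
LSB = 1.4 V ÷ 2^17 = 1.4/131072 V = 10.7 µV.

10.7 µV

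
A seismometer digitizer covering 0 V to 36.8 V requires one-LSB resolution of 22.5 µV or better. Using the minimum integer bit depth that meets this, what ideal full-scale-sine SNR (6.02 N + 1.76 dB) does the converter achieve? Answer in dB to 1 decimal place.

128.2 dB

V_FS = 36.8 V.
Required number of levels: 36.8/22.5 µV = 1.6356e6; smallest N with 2^N ≥ that is 21.
Ideal SNR at N = 21: 6.02·21 + 1.76 = 128.2 dB.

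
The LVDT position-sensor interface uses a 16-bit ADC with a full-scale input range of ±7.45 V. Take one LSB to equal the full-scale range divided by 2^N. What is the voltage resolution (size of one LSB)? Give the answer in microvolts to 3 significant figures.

Full-scale range = 7.45 V − (-7.45 V) = 14.9 V.
2^16 = 65536 levels.
Step size = 14.9/65536 V = 227 µV.

227 µV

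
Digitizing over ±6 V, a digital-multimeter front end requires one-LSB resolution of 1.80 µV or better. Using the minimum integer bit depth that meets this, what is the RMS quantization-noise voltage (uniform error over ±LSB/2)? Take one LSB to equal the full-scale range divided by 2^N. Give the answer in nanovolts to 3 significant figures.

413 nV

Range = 6 − (-6) = 12 V.
Levels needed ≥ 12/1.80 µV = 6.667e6. 2^23 = 8388608 suffices, so N_min = 23.
Step size = 12/8388608 V = 1.4305 µV.
V_rms = LSB/√12 = 413 nV.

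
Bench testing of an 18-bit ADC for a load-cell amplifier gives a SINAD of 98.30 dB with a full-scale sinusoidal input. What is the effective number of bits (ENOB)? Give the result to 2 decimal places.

(98.30 − 1.76) / 6.02 = 96.54/6.02 = 16.0365 effective bits.

16.04 bits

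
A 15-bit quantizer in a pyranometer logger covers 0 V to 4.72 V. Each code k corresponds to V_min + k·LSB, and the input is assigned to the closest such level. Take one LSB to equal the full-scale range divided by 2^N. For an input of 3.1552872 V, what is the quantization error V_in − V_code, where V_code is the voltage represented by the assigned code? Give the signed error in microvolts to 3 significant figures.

+26.0 µV

Full-scale range = 4.72 V. LSB = 4.72 V / 2^15 ≈ 144.0 µV.
Position in LSBs: (3.1552872 − (0)) × 32768/4.72 = 21905.1803; rounding gives k = 21905.
V_code = 0 + (21905/32768) × 4.72 = 3.1552612305 V.
Error = V_in − V_code = 3.1552872 − (3.1552612305) = +26.0 µV.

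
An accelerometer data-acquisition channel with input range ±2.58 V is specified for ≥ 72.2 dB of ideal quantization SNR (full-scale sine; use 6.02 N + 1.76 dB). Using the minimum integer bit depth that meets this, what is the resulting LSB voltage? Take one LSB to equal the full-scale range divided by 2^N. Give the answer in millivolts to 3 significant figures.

1.26 mV

Full-scale range = 2.58 V − (-2.58 V) = 5.16 V.
Solving 6.02 N ≥ 72.2 − 1.76: N ≥ 11.701. Round up → N = 12.
LSB = 5.16 V / 2^12 = 1.26 mV.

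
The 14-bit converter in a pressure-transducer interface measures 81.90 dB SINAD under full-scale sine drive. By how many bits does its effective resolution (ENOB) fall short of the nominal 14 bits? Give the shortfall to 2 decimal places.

N_eff = (81.90 − 1.76)/6.02 = 13.3123 bits.
Shortfall = 14 − 13.3123 = 0.6877 bits.

0.69 bits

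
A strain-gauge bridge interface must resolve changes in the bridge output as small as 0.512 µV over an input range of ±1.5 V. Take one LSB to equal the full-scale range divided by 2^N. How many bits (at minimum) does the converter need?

23 bits

The full-scale span is 1.5 − (-1.5) = 3 V.
Required number of levels: 3/0.512 µV = 5.8594e6; smallest N with 2^N ≥ that is 23.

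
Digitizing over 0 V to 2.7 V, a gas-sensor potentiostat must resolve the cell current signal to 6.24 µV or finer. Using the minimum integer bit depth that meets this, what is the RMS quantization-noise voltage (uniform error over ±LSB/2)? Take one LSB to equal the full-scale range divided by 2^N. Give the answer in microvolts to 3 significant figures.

1.49 µV

Span = 2.7 V.
Levels needed ≥ 2.7/6.24 µV = 432700. 2^19 = 524288 suffices, so N_min = 19.
One LSB is 2.7 V / 524288 = 5.1498 µV.
σ_q = LSB/√12 = 5.1498 µV/3.4641 = 1.49 µV.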